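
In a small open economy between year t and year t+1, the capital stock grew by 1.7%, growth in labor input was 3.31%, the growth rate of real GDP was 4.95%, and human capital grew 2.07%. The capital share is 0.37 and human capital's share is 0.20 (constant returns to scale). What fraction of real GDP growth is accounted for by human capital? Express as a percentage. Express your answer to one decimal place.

Human capital contributed 0.2 × 2.07 = 0.414 pp.
Share of growth = 0.414 / 4.95 × 100 = 8.364%.

8.4%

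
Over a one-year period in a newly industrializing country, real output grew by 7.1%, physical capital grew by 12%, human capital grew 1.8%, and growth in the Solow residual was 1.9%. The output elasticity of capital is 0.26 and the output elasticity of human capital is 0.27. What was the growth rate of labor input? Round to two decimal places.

Labor's share = 1 − 0.26 − 0.27 = 0.47.
gY = gA + 0.26×12 + 0.27×1.8 + 0.47×g.
0.47×g = 7.1 − 1.9 − 3.606 = 1.594.
g = 1.594 / 0.47 = 3.3915%.

3.39%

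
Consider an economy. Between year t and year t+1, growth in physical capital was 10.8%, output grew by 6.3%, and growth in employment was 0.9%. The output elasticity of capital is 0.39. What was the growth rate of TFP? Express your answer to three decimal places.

Labor's share = 1 − 0.39 = 0.61.
Physical capital: 0.39 × 10.8 = 4.212 pp.
Employment: 0.61 × 0.9 = 0.549 pp.
TFP growth = 6.3 − 4.761 = 1.539%.

1.539%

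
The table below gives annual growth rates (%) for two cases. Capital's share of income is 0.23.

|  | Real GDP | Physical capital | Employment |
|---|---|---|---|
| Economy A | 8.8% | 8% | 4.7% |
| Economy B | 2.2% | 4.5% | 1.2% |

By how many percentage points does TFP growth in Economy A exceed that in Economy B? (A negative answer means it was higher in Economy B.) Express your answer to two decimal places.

3.10 percentage points

Labor's share = 1 − 0.23 = 0.77.
Economy A: TFP = 8.8 − 1.84 − 3.619 = 3.341%.
Economy B: TFP = 2.2 − 1.035 − 0.924 = 0.241%.
Difference = 3.341 − (0.241) = 3.1 pp.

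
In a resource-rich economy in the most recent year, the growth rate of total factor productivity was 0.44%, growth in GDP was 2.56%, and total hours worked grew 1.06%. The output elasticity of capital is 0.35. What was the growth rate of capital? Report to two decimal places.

4.09%

Labor's share = 1 − 0.35 = 0.65.
gY = gA + 0.65×1.06 + 0.35×g.
0.35×g = 2.56 − 0.44 − 0.689 = 1.431.
g = 1.431 / 0.35 = 4.0886%.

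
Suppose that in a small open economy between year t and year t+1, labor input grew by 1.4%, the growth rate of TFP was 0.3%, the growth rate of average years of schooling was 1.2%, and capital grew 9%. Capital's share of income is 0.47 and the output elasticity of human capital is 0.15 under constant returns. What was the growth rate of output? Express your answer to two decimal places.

5.24%

Labor's share = 1 − 0.47 − 0.15 = 0.38.
Capital: 0.47 × 9 = 4.23 pp.
Average years of schooling: 0.15 × 1.2 = 0.18 pp.
Labor input: 0.38 × 1.4 = 0.532 pp.
Output growth = 0.3 + 4.942 = 5.242%.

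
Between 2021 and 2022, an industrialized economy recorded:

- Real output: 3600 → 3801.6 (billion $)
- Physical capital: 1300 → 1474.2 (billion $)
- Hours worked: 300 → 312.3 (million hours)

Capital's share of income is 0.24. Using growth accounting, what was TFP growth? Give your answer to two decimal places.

Real output growth = (3801.6 − 3600) / 3600 = 5.6%.
Physical capital growth = (1474.2 − 1300) / 1300 = 13.4%.
Hours worked growth = (312.3 − 300) / 300 = 4.1%.
Labor's share = 1 − 0.24 = 0.76.
Physical capital: 0.24 × 13.4 = 3.216 pp.
Hours worked: 0.76 × 4.1 = 3.116 pp.
TFP growth = 5.6 − 6.332 = -0.732%.

-0.73%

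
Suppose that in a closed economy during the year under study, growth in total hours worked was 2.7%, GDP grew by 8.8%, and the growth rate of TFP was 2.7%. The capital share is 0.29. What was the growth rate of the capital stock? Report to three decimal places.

14.424%

Labor's share = 1 − 0.29 = 0.71.
gY = gA + 0.71×2.7 + 0.29×g.
0.29×g = 8.8 − 2.7 − 1.917 = 4.183.
g = 4.183 / 0.29 = 14.42414%.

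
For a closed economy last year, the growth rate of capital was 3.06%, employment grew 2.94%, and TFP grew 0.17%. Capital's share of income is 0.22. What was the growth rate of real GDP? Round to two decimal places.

Real GDP growth was 3.14%.

Labor's share = 1 − 0.22 = 0.78.
Capital: 0.22 × 3.06 = 0.6732 pp.
Employment: 0.78 × 2.94 = 2.2932 pp.
Output growth = 0.17 + 2.9664 = 3.1364%.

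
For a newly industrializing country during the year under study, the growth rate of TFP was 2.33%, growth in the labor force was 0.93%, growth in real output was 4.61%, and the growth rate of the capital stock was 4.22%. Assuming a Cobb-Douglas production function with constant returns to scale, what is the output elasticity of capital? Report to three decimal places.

gY = gA + α·gK + (1−α)·gL, so gY − gA − gL = α(gK − gL).
4.61 − 2.33 − 0.93 = α × (4.22 − 0.93).
1.35 = 3.29 α, so α = 0.41033.

The output elasticity of capital is 0.410.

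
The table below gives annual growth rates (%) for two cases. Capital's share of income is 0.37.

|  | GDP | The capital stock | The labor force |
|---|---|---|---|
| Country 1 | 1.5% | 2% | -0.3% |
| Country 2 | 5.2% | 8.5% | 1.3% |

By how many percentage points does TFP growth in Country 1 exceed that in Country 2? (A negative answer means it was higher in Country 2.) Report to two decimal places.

Labor's share = 1 − 0.37 = 0.63.
Country 1: TFP = 1.5 − 0.74 + 0.189 = 0.949%.
Country 2: TFP = 5.2 − 3.145 − 0.819 = 1.236%.
Difference = 0.949 − (1.236) = -0.287 pp.

-0.29 percentage points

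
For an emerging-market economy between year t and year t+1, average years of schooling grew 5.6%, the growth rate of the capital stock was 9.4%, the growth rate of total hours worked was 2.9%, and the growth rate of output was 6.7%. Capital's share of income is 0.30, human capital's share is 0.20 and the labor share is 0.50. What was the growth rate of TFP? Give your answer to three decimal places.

TFP grew 1.310%.

Labor's share = 1 − 0.3 − 0.2 = 0.5.
The capital stock: 0.3 × 9.4 = 2.82 pp.
Average years of schooling: 0.2 × 5.6 = 1.12 pp.
Total hours worked: 0.5 × 2.9 = 1.45 pp.
TFP growth = 6.7 − 5.39 = 1.31%.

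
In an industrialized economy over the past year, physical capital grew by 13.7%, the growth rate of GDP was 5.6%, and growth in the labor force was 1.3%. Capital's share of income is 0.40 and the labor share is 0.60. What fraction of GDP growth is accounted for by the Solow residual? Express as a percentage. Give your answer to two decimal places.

Labor's share = 1 − 0.4 = 0.6.
Physical capital: 0.4 × 13.7 = 5.48 pp.
The labor force: 0.6 × 1.3 = 0.78 pp.
TFP growth = 5.6 − 6.26 = -0.66%.
TFP share of growth = -0.66 / 5.6 × 100 = -11.7857%.

-11.79%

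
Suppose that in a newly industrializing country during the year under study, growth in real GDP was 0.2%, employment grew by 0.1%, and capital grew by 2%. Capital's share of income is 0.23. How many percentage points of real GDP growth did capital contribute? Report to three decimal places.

Contribution = share × growth = 0.23 × 2 = 0.46 pp.

0.460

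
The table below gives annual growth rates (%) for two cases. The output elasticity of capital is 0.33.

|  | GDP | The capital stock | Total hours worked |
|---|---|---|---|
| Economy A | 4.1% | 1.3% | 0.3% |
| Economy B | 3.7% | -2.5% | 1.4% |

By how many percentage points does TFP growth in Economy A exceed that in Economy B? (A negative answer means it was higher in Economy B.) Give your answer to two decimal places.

Labor's share = 1 − 0.33 = 0.67.
Economy A: TFP = 4.1 − 0.429 − 0.201 = 3.47%.
Economy B: TFP = 3.7 + 0.825 − 0.938 = 3.587%.
Difference = 3.47 − (3.587) = -0.117 pp.

-0.12 percentage points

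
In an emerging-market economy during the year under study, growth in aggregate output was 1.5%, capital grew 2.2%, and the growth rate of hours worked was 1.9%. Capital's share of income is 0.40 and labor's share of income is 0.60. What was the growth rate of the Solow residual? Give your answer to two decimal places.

Labor's share = 1 − 0.4 = 0.6.
Capital: 0.4 × 2.2 = 0.88 pp.
Hours worked: 0.6 × 1.9 = 1.14 pp.
TFP growth = 1.5 − 2.02 = -0.52%.

-0.52%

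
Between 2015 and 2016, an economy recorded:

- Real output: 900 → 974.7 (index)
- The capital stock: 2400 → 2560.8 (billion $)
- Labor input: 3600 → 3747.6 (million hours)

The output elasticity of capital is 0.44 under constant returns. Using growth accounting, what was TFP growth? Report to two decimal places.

Real output growth = (974.7 − 900) / 900 = 8.3%.
The capital stock growth = (2560.8 − 2400) / 2400 = 6.7%.
Labor input growth = (3747.6 − 3600) / 3600 = 4.1%.
Labor's share = 1 − 0.44 = 0.56.
The capital stock: 0.44 × 6.7 = 2.948 pp.
Labor input: 0.56 × 4.1 = 2.296 pp.
TFP growth = 8.3 − 5.244 = 3.056%.

3.06%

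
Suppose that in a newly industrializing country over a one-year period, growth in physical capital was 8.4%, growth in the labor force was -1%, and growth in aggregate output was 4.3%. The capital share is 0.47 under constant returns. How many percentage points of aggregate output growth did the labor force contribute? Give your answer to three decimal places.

Labor's share = 1 − 0.47 = 0.53.
Contribution = share × growth = 0.53 × (-1) = -0.53 pp.

-0.530 pp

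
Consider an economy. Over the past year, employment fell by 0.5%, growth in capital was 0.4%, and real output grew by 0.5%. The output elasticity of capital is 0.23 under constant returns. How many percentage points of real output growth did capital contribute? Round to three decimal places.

0.092 pp

Contribution = share × growth = 0.23 × 0.4 = 0.092 pp.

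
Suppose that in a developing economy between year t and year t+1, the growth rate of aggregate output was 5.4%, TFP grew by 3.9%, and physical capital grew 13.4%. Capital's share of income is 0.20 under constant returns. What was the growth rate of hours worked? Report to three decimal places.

-1.475%

Labor's share = 1 − 0.2 = 0.8.
gY = gA + 0.2×13.4 + 0.8×g.
0.8×g = 5.4 − 3.9 − 2.68 = -1.18.
g = -1.18 / 0.8 = -1.475%.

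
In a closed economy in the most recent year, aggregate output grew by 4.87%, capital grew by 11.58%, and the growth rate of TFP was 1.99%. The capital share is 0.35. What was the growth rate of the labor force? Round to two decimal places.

Labor's share = 1 − 0.35 = 0.65.
gY = gA + 0.35×11.58 + 0.65×g.
0.65×g = 4.87 − 1.99 − 4.053 = -1.173.
g = -1.173 / 0.65 = -1.8046%.

-1.80%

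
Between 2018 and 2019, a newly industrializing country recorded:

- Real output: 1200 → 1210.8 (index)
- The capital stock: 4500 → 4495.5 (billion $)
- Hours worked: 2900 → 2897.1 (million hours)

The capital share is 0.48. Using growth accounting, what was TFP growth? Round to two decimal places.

Real output growth = (1210.8 − 1200) / 1200 = 0.9%.
The capital stock growth = (4495.5 − 4500) / 4500 = -0.1%.
Hours worked growth = (2897.1 − 2900) / 2900 = -0.1%.
Labor's share = 1 − 0.48 = 0.52.
The capital stock: 0.48 × (-0.1) = -0.048 pp.
Hours worked: 0.52 × (-0.1) = -0.052 pp.
TFP growth = 0.9 + 0.1 = 1%.

1.00%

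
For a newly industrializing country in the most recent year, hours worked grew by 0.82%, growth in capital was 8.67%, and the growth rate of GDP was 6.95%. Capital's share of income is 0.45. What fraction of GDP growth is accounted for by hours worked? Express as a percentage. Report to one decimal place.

Hours worked accounted for 6.5% of growth.

Labor's share = 1 − 0.45 = 0.55.
Hours worked contributed 0.55 × 0.82 = 0.451 pp.
Share of growth = 0.451 / 6.95 × 100 = 6.489%.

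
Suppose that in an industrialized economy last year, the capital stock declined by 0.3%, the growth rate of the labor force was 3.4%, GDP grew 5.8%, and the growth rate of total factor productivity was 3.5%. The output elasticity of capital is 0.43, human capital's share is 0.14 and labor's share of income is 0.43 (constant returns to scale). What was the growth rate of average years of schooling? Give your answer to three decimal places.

6.907%

Labor's share = 1 − 0.43 − 0.14 = 0.43.
gY = gA + 0.43×(-0.3) + 0.43×3.4 + 0.14×g.
0.14×g = 5.8 − 3.5 − 1.333 = 0.967.
g = 0.967 / 0.14 = 6.90714%.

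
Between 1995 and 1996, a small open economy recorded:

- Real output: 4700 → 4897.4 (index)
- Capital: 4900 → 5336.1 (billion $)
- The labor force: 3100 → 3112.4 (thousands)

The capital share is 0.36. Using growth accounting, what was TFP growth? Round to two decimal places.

Real output growth = (4897.4 − 4700) / 4700 = 4.2%.
Capital growth = (5336.1 − 4900) / 4900 = 8.9%.
The labor force growth = (3112.4 − 3100) / 3100 = 0.4%.
Labor's share = 1 − 0.36 = 0.64.
Capital: 0.36 × 8.9 = 3.204 pp.
The labor force: 0.64 × 0.4 = 0.256 pp.
TFP growth = 4.2 − 3.46 = 0.74%.

0.74%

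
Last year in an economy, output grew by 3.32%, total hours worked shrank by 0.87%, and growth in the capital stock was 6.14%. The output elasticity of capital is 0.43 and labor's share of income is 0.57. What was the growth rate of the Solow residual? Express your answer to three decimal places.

The Solow residual growth was 1.176%.

Labor's share = 1 − 0.43 = 0.57.
The capital stock: 0.43 × 6.14 = 2.6402 pp.
Total hours worked: 0.57 × (-0.87) = -0.4959 pp.
TFP growth = 3.32 − 2.1443 = 1.1757%.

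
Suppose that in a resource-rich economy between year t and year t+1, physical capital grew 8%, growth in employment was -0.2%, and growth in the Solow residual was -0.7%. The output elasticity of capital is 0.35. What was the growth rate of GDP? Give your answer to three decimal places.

Labor's share = 1 − 0.35 = 0.65.
Physical capital: 0.35 × 8 = 2.8 pp.
Employment: 0.65 × (-0.2) = -0.13 pp.
Output growth = -0.7 + 2.67 = 1.97%.

1.970%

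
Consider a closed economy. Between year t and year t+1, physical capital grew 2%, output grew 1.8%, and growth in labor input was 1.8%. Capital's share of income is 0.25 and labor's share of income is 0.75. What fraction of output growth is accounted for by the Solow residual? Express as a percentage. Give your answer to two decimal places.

-2.78%

Labor's share = 1 − 0.25 = 0.75.
Physical capital: 0.25 × 2 = 0.5 pp.
Labor input: 0.75 × 1.8 = 1.35 pp.
TFP growth = 1.8 − 1.85 = -0.05%.
TFP share of growth = -0.05 / 1.8 × 100 = -2.7778%.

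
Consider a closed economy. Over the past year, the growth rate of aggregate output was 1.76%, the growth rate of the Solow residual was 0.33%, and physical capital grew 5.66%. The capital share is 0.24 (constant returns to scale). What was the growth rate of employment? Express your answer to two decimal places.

0.09%

Labor's share = 1 − 0.24 = 0.76.
gY = gA + 0.24×5.66 + 0.76×g.
0.76×g = 1.76 − 0.33 − 1.3584 = 0.0716.
g = 0.0716 / 0.76 = 0.0942%.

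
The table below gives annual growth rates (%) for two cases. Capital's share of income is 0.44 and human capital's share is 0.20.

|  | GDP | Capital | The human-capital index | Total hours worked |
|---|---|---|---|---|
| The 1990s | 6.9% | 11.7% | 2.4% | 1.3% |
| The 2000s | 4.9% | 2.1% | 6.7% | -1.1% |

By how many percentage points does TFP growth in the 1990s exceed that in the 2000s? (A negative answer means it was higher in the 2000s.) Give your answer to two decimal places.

-2.23 percentage points

Labor's share = 1 − 0.44 − 0.2 = 0.36.
The 1990s: TFP = 6.9 − 5.148 − 0.48 − 0.468 = 0.804%.
The 2000s: TFP = 4.9 − 0.924 − 1.34 + 0.396 = 3.032%.
Difference = 0.804 − (3.032) = -2.228 pp.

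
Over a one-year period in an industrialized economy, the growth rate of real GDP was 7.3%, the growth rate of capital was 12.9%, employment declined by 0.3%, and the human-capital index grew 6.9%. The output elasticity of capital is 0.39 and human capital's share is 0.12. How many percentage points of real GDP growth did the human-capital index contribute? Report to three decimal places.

0.828 pp

Contribution = share × growth = 0.12 × 6.9 = 0.828 pp.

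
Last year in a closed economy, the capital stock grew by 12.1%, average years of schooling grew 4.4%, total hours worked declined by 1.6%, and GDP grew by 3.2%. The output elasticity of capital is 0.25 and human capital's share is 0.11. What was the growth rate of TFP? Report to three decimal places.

Labor's share = 1 − 0.25 − 0.11 = 0.64.
The capital stock: 0.25 × 12.1 = 3.025 pp.
Average years of schooling: 0.11 × 4.4 = 0.484 pp.
Total hours worked: 0.64 × (-1.6) = -1.024 pp.
TFP growth = 3.2 − 2.485 = 0.715%.

TFP growth was 0.715%.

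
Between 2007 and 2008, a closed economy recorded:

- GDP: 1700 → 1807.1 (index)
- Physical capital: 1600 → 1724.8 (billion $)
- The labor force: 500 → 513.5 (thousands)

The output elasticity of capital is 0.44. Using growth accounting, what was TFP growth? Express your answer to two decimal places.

TFP growth was 1.36%.

GDP growth = (1807.1 − 1700) / 1700 = 6.3%.
Physical capital growth = (1724.8 − 1600) / 1600 = 7.8%.
The labor force growth = (513.5 − 500) / 500 = 2.7%.
Labor's share = 1 − 0.44 = 0.56.
Physical capital: 0.44 × 7.8 = 3.432 pp.
The labor force: 0.56 × 2.7 = 1.512 pp.
TFP growth = 6.3 − 4.944 = 1.356%.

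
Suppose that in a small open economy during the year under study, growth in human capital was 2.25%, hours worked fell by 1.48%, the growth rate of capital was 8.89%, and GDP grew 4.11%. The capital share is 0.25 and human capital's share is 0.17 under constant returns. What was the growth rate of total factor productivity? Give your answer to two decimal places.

Labor's share = 1 − 0.25 − 0.17 = 0.58.
Capital: 0.25 × 8.89 = 2.2225 pp.
Human capital: 0.17 × 2.25 = 0.3825 pp.
Hours worked: 0.58 × (-1.48) = -0.8584 pp.
TFP growth = 4.11 − 1.7466 = 2.3634%.

2.36%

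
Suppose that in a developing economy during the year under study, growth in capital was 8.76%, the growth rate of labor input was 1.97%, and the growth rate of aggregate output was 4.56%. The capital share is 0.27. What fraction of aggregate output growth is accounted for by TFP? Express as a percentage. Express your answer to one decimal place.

16.6%

Labor's share = 1 − 0.27 = 0.73.
Capital: 0.27 × 8.76 = 2.3652 pp.
Labor input: 0.73 × 1.97 = 1.4381 pp.
TFP growth = 4.56 − 3.8033 = 0.7567%.
TFP share of growth = 0.7567 / 4.56 × 100 = 16.594%.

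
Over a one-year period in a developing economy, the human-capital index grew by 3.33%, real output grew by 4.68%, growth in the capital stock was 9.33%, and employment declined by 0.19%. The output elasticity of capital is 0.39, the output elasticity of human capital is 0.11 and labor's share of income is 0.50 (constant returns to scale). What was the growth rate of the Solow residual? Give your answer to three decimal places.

The Solow residual growth was 0.770%.

Labor's share = 1 − 0.39 − 0.11 = 0.5.
The capital stock: 0.39 × 9.33 = 3.6387 pp.
The human-capital index: 0.11 × 3.33 = 0.3663 pp.
Employment: 0.5 × (-0.19) = -0.095 pp.
TFP growth = 4.68 − 3.91 = 0.77%.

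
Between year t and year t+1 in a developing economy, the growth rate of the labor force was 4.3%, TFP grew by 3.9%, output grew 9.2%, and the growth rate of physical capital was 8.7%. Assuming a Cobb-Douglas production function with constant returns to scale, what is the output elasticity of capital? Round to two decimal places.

gY = gA + α·gK + (1−α)·gL, so gY − gA − gL = α(gK − gL).
9.2 − 3.9 − 4.3 = α × (8.7 − 4.3).
1 = 4.4 α, so α = 0.2273.

The output elasticity of capital is 0.23.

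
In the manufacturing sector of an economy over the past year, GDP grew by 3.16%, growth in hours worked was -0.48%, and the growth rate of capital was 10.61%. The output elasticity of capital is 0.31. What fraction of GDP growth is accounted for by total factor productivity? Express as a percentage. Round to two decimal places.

6.40%

Labor's share = 1 − 0.31 = 0.69.
Capital: 0.31 × 10.61 = 3.2891 pp.
Hours worked: 0.69 × (-0.48) = -0.3312 pp.
TFP growth = 3.16 − 2.9579 = 0.2021%.
TFP share of growth = 0.2021 / 3.16 × 100 = 6.3956%.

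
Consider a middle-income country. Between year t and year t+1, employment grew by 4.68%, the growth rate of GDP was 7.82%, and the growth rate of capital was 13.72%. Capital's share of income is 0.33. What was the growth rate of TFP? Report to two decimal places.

Labor's share = 1 − 0.33 = 0.67.
Capital: 0.33 × 13.72 = 4.5276 pp.
Employment: 0.67 × 4.68 = 3.1356 pp.
TFP growth = 7.82 − 7.6632 = 0.1568%.

0.16%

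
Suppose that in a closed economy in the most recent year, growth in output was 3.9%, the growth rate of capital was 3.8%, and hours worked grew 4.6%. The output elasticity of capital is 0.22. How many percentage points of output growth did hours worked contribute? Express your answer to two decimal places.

Labor's share = 1 − 0.22 = 0.78.
Contribution = share × growth = 0.78 × 4.6 = 3.588 pp.

3.59 pp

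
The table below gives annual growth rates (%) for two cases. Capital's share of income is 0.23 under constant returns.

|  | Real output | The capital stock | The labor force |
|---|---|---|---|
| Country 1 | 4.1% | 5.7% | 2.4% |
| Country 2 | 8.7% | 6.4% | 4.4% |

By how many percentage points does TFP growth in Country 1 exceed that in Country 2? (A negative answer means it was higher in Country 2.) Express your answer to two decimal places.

Labor's share = 1 − 0.23 = 0.77.
Country 1: TFP = 4.1 − 1.311 − 1.848 = 0.941%.
Country 2: TFP = 8.7 − 1.472 − 3.388 = 3.84%.
Difference = 0.941 − (3.84) = -2.899 pp.

-2.90 percentage points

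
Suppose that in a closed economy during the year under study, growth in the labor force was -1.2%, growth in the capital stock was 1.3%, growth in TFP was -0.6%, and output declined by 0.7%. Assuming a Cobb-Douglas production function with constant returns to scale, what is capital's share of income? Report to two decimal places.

α = 0.44

gY = gA + α·gK + (1−α)·gL, so gY − gA − gL = α(gK − gL).
-0.7 + 0.6 + 1.2 = α × (1.3 − (-1.2)).
1.1 = 2.5 α, so α = 0.44.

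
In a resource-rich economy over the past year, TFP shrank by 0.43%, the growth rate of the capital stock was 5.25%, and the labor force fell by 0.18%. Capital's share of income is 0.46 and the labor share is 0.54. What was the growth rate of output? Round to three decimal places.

Labor's share = 1 − 0.46 = 0.54.
The capital stock: 0.46 × 5.25 = 2.415 pp.
The labor force: 0.54 × (-0.18) = -0.0972 pp.
Output growth = -0.43 + 2.3178 = 1.8878%.

Output grew 1.888%.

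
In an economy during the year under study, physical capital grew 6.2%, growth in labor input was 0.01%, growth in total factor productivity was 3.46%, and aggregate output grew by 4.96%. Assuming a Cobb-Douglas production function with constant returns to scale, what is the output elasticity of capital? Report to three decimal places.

gY = gA + α·gK + (1−α)·gL, so gY − gA − gL = α(gK − gL).
4.96 − 3.46 − 0.01 = α × (6.2 − 0.01).
1.49 = 6.19 α, so α = 0.24071.

The output elasticity of capital is 0.241.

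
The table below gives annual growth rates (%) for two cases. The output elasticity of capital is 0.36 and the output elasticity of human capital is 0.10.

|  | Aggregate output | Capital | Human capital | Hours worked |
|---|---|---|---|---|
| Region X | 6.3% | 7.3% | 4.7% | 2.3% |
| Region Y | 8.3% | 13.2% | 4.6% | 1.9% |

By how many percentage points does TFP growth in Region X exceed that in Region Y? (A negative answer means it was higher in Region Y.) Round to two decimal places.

Labor's share = 1 − 0.36 − 0.1 = 0.54.
Region X: TFP = 6.3 − 2.628 − 0.47 − 1.242 = 1.96%.
Region Y: TFP = 8.3 − 4.752 − 0.46 − 1.026 = 2.062%.
Difference = 1.96 − (2.062) = -0.102 pp.

-0.10 percentage points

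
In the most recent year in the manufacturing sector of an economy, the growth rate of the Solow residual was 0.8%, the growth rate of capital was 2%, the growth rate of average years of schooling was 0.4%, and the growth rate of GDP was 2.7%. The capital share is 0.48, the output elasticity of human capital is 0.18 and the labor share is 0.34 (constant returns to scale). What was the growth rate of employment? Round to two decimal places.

2.55%

Labor's share = 1 − 0.48 − 0.18 = 0.34.
gY = gA + 0.48×2 + 0.18×0.4 + 0.34×g.
0.34×g = 2.7 − 0.8 − 1.032 = 0.868.
g = 0.868 / 0.34 = 2.5529%.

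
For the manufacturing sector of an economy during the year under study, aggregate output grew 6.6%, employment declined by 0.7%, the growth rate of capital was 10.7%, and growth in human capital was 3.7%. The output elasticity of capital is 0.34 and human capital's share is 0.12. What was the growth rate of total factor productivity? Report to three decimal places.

2.896%

Labor's share = 1 − 0.34 − 0.12 = 0.54.
Capital: 0.34 × 10.7 = 3.638 pp.
Human capital: 0.12 × 3.7 = 0.444 pp.
Employment: 0.54 × (-0.7) = -0.378 pp.
TFP growth = 6.6 − 3.704 = 2.896%.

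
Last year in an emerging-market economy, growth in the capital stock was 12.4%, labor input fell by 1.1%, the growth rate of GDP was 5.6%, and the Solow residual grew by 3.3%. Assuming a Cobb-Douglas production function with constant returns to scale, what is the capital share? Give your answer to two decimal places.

gY = gA + α·gK + (1−α)·gL, so gY − gA − gL = α(gK − gL).
5.6 − 3.3 + 1.1 = α × (12.4 − (-1.1)).
3.4 = 13.5 α, so α = 0.2519.

0.25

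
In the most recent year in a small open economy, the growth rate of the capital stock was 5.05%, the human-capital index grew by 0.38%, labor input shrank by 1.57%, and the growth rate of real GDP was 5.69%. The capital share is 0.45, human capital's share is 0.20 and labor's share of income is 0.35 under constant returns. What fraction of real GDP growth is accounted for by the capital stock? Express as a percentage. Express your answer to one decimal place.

The capital stock contributed 0.45 × 5.05 = 2.2725 pp.
Share of growth = 2.2725 / 5.69 × 100 = 39.938%.

39.9%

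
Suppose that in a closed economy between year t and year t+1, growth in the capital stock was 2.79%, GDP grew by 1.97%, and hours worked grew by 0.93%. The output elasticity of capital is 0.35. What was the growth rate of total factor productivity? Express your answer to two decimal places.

Labor's share = 1 − 0.35 = 0.65.
The capital stock: 0.35 × 2.79 = 0.9765 pp.
Hours worked: 0.65 × 0.93 = 0.6045 pp.
TFP growth = 1.97 − 1.581 = 0.389%.

0.39%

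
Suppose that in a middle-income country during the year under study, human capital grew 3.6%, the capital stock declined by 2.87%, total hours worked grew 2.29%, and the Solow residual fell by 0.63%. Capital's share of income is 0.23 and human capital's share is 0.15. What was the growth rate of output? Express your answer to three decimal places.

0.670%

Labor's share = 1 − 0.23 − 0.15 = 0.62.
The capital stock: 0.23 × (-2.87) = -0.6601 pp.
Human capital: 0.15 × 3.6 = 0.54 pp.
Total hours worked: 0.62 × 2.29 = 1.4198 pp.
Output growth = -0.63 + 1.2997 = 0.6697%.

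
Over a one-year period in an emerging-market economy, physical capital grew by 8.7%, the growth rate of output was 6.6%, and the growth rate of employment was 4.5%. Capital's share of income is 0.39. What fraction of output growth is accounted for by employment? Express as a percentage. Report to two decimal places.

Labor's share = 1 − 0.39 = 0.61.
Employment contributed 0.61 × 4.5 = 2.745 pp.
Share of growth = 2.745 / 6.6 × 100 = 41.5909%.

41.59%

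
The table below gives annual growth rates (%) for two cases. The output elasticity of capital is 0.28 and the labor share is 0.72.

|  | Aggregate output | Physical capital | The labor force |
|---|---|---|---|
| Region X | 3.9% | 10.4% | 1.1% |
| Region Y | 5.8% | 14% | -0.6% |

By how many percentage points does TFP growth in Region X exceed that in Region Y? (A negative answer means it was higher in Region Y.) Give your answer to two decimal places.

-2.12 percentage points

Labor's share = 1 − 0.28 = 0.72.
Region X: TFP = 3.9 − 2.912 − 0.792 = 0.196%.
Region Y: TFP = 5.8 − 3.92 + 0.432 = 2.312%.
Difference = 0.196 − (2.312) = -2.116 pp.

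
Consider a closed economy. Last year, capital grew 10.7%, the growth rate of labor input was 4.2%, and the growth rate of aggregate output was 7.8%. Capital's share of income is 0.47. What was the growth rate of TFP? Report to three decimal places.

0.545%

Labor's share = 1 − 0.47 = 0.53.
Capital: 0.47 × 10.7 = 5.029 pp.
Labor input: 0.53 × 4.2 = 2.226 pp.
TFP growth = 7.8 − 7.255 = 0.545%.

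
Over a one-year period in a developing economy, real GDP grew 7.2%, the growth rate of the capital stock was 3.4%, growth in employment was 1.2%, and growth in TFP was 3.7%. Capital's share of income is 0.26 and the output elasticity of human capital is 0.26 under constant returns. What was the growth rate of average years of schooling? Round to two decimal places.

Labor's share = 1 − 0.26 − 0.26 = 0.48.
gY = gA + 0.26×3.4 + 0.48×1.2 + 0.26×g.
0.26×g = 7.2 − 3.7 − 1.46 = 2.04.
g = 2.04 / 0.26 = 7.8462%.

Average years of schooling growth was 7.85%.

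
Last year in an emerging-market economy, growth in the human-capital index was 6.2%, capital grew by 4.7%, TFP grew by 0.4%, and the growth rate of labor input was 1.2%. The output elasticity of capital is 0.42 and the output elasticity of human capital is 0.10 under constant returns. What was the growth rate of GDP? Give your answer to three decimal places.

3.570%

Labor's share = 1 − 0.42 − 0.1 = 0.48.
Capital: 0.42 × 4.7 = 1.974 pp.
The human-capital index: 0.1 × 6.2 = 0.62 pp.
Labor input: 0.48 × 1.2 = 0.576 pp.
Output growth = 0.4 + 3.17 = 3.57%.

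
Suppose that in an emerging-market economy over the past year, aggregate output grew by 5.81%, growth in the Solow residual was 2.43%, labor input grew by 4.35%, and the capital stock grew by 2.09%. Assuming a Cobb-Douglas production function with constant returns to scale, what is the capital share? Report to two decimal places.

gY = gA + α·gK + (1−α)·gL, so gY − gA − gL = α(gK − gL).
5.81 − 2.43 − 4.35 = α × (2.09 − 4.35).
-0.97 = -2.26 α, so α = 0.4292.

The capital share is 0.43.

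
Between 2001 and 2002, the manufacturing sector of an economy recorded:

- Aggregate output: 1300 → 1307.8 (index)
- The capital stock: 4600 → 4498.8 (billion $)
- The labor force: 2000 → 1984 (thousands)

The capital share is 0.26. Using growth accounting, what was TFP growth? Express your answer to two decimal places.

Aggregate output growth = (1307.8 − 1300) / 1300 = 0.6%.
The capital stock growth = (4498.8 − 4600) / 4600 = -2.2%.
The labor force growth = (1984 − 2000) / 2000 = -0.8%.
Labor's share = 1 − 0.26 = 0.74.
The capital stock: 0.26 × (-2.2) = -0.572 pp.
The labor force: 0.74 × (-0.8) = -0.592 pp.
TFP growth = 0.6 + 1.164 = 1.764%.

TFP growth was 1.76%.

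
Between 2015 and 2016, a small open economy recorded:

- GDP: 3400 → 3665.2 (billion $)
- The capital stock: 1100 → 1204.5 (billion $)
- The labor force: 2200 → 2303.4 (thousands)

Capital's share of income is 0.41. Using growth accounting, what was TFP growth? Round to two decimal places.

GDP growth = (3665.2 − 3400) / 3400 = 7.8%.
The capital stock growth = (1204.5 − 1100) / 1100 = 9.5%.
The labor force growth = (2303.4 − 2200) / 2200 = 4.7%.
Labor's share = 1 − 0.41 = 0.59.
The capital stock: 0.41 × 9.5 = 3.895 pp.
The labor force: 0.59 × 4.7 = 2.773 pp.
TFP growth = 7.8 − 6.668 = 1.132%.

TFP grew 1.13%.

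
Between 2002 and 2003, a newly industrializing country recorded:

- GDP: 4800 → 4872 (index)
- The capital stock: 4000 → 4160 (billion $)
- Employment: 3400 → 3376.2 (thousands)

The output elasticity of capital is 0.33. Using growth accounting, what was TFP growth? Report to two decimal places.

GDP growth = (4872 − 4800) / 4800 = 1.5%.
The capital stock growth = (4160 − 4000) / 4000 = 4%.
Employment growth = (3376.2 − 3400) / 3400 = -0.7%.
Labor's share = 1 − 0.33 = 0.67.
The capital stock: 0.33 × 4 = 1.32 pp.
Employment: 0.67 × (-0.7) = -0.469 pp.
TFP growth = 1.5 − 0.851 = 0.649%.

0.65%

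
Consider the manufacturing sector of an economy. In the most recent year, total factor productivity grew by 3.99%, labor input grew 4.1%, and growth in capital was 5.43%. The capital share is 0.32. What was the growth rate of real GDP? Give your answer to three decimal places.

Real GDP grew 8.516%.

Labor's share = 1 − 0.32 = 0.68.
Capital: 0.32 × 5.43 = 1.7376 pp.
Labor input: 0.68 × 4.1 = 2.788 pp.
Output growth = 3.99 + 4.5256 = 8.5156%.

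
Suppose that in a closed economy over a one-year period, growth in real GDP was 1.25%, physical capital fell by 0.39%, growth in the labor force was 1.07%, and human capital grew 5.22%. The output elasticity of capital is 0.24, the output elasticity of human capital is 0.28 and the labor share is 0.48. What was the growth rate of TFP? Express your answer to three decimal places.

-0.632%

Labor's share = 1 − 0.24 − 0.28 = 0.48.
Physical capital: 0.24 × (-0.39) = -0.0936 pp.
Human capital: 0.28 × 5.22 = 1.4616 pp.
The labor force: 0.48 × 1.07 = 0.5136 pp.
TFP growth = 1.25 − 1.8816 = -0.6316%.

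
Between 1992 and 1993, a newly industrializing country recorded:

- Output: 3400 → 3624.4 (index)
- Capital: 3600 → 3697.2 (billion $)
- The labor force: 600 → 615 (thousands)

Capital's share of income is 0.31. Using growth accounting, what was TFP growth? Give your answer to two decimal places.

4.04%

Output growth = (3624.4 − 3400) / 3400 = 6.6%.
Capital growth = (3697.2 − 3600) / 3600 = 2.7%.
The labor force growth = (615 − 600) / 600 = 2.5%.
Labor's share = 1 − 0.31 = 0.69.
Capital: 0.31 × 2.7 = 0.837 pp.
The labor force: 0.69 × 2.5 = 1.725 pp.
TFP growth = 6.6 − 2.562 = 4.038%.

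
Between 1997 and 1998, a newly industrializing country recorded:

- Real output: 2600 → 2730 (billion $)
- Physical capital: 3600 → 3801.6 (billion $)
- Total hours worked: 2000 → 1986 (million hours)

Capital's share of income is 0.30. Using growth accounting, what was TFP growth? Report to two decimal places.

3.81%

Real output growth = (2730 − 2600) / 2600 = 5%.
Physical capital growth = (3801.6 − 3600) / 3600 = 5.6%.
Total hours worked growth = (1986 − 2000) / 2000 = -0.7%.
Labor's share = 1 − 0.3 = 0.7.
Physical capital: 0.3 × 5.6 = 1.68 pp.
Total hours worked: 0.7 × (-0.7) = -0.49 pp.
TFP growth = 5 − 1.19 = 3.81%.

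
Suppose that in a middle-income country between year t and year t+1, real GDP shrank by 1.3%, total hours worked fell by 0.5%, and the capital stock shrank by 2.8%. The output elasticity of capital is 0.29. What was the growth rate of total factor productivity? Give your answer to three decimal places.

Labor's share = 1 − 0.29 = 0.71.
The capital stock: 0.29 × (-2.8) = -0.812 pp.
Total hours worked: 0.71 × (-0.5) = -0.355 pp.
TFP growth = -1.3 + 1.167 = -0.133%.

-0.133%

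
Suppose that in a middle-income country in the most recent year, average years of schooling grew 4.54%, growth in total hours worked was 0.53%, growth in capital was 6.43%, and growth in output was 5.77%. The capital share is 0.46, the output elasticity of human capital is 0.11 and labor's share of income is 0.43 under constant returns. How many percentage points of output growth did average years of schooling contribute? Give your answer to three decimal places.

0.499 percentage points

Contribution = share × growth = 0.11 × 4.54 = 0.4994 pp.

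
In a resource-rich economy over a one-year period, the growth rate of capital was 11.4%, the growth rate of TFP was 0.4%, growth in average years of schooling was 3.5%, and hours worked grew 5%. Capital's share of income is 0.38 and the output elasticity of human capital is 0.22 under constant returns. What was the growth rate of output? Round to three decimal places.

Labor's share = 1 − 0.38 − 0.22 = 0.4.
Capital: 0.38 × 11.4 = 4.332 pp.
Average years of schooling: 0.22 × 3.5 = 0.77 pp.
Hours worked: 0.4 × 5 = 2 pp.
Output growth = 0.4 + 7.102 = 7.502%.

7.502%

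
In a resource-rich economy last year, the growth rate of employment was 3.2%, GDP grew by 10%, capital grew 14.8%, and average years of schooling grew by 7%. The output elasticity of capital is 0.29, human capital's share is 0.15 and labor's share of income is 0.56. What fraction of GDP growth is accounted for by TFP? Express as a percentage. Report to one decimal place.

Labor's share = 1 − 0.29 − 0.15 = 0.56.
Capital: 0.29 × 14.8 = 4.292 pp.
Average years of schooling: 0.15 × 7 = 1.05 pp.
Employment: 0.56 × 3.2 = 1.792 pp.
TFP growth = 10 − 7.134 = 2.866%.
TFP share of growth = 2.866 / 10 × 100 = 28.66%.

28.7%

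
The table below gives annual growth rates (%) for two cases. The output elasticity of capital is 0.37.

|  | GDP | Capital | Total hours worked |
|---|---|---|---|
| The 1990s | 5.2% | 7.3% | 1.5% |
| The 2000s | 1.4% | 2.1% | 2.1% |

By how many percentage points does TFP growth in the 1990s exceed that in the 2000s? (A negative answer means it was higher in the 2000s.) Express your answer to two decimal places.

Labor's share = 1 − 0.37 = 0.63.
The 1990s: TFP = 5.2 − 2.701 − 0.945 = 1.554%.
The 2000s: TFP = 1.4 − 0.777 − 1.323 = -0.7%.
Difference = 1.554 − (-0.7) = 2.254 pp.

2.25 percentage points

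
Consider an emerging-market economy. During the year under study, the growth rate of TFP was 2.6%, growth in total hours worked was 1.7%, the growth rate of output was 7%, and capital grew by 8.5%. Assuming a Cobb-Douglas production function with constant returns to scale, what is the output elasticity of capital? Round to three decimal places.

gY = gA + α·gK + (1−α)·gL, so gY − gA − gL = α(gK − gL).
7 − 2.6 − 1.7 = α × (8.5 − 1.7).
2.7 = 6.8 α, so α = 0.39706.

The output elasticity of capital is 0.397.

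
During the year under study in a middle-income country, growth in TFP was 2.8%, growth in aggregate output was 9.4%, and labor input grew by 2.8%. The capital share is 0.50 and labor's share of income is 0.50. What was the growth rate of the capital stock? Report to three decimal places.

10.400%

Labor's share = 1 − 0.5 = 0.5.
gY = gA + 0.5×2.8 + 0.5×g.
0.5×g = 9.4 − 2.8 − 1.4 = 5.2.
g = 5.2 / 0.5 = 10.4%.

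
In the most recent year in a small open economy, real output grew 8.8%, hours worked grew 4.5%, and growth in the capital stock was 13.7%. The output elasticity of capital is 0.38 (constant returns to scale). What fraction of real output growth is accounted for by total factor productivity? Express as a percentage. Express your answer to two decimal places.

9.14%

Labor's share = 1 − 0.38 = 0.62.
The capital stock: 0.38 × 13.7 = 5.206 pp.
Hours worked: 0.62 × 4.5 = 2.79 pp.
TFP growth = 8.8 − 7.996 = 0.804%.
TFP share of growth = 0.804 / 8.8 × 100 = 9.1364%.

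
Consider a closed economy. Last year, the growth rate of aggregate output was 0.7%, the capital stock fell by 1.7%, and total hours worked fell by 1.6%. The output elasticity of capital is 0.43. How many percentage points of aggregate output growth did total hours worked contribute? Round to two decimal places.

Labor's share = 1 − 0.43 = 0.57.
Contribution = share × growth = 0.57 × (-1.6) = -0.912 pp.

-0.91 percentage points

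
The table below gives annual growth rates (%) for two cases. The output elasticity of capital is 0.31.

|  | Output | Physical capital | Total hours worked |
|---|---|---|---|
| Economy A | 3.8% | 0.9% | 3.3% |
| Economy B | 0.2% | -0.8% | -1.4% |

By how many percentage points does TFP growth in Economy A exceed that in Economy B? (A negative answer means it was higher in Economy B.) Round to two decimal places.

Labor's share = 1 − 0.31 = 0.69.
Economy A: TFP = 3.8 − 0.279 − 2.277 = 1.244%.
Economy B: TFP = 0.2 + 0.248 + 0.966 = 1.414%.
Difference = 1.244 − (1.414) = -0.17 pp.

-0.17 percentage points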